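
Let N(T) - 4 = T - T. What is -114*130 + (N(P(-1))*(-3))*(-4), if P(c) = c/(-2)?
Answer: -14772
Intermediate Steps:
P(c) = -c/2 (P(c) = c*(-½) = -c/2)
N(T) = 4 (N(T) = 4 + (T - T) = 4 + 0 = 4)
-114*130 + (N(P(-1))*(-3))*(-4) = -114*130 + (4*(-3))*(-4) = -14820 - 12*(-4) = -14820 + 48 = -14772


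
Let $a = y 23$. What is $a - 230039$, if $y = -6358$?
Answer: $-376273$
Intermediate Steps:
$a = -146234$ ($a = \left(-6358\right) 23 = -146234$)
$a - 230039 = -146234 - 230039 = -376273$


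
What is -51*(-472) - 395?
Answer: 23677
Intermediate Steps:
-51*(-472) - 395 = 24072 - 395 = 23677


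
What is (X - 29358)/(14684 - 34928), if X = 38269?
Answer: -1273/2892 ≈ -0.44018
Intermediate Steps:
(X - 29358)/(14684 - 34928) = (38269 - 29358)/(14684 - 34928) = 8911/(-20244) = 8911*(-1/20244) = -1273/2892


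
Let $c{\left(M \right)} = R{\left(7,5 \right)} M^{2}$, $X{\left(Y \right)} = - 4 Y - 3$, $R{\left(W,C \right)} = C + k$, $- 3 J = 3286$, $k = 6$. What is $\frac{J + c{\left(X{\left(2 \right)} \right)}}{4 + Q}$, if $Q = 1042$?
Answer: $\frac{707}{3138} \approx 0.2253$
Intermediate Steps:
$J = - \frac{3286}{3}$ ($J = \left(- \frac{1}{3}\right) 3286 = - \frac{3286}{3} \approx -1095.3$)
$R{\left(W,C \right)} = 6 + C$ ($R{\left(W,C \right)} = C + 6 = 6 + C$)
$X{\left(Y \right)} = -3 - 4 Y$
$c{\left(M \right)} = 11 M^{2}$ ($c{\left(M \right)} = \left(6 + 5\right) M^{2} = 11 M^{2}$)
$\frac{J + c{\left(X{\left(2 \right)} \right)}}{4 + Q} = \frac{- \frac{3286}{3} + 11 \left(-3 - 8\right)^{2}}{4 + 1042} = \frac{- \frac{3286}{3} + 11 \left(-3 - 8\right)^{2}}{1046} = \left(- \frac{3286}{3} + 11 \left(-11\right)^{2}\right) \frac{1}{1046} = \left(- \frac{3286}{3} + 11 \cdot 121\right) \frac{1}{1046} = \left(- \frac{3286}{3} + 1331\right) \frac{1}{1046} = \frac{707}{3} \cdot \frac{1}{1046} = \frac{707}{3138}$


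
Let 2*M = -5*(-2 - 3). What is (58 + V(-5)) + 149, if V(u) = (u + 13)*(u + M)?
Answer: 267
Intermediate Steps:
M = 25/2 (M = (-5*(-2 - 3))/2 = (-5*(-5))/2 = (1/2)*25 = 25/2 ≈ 12.500)
V(u) = (13 + u)*(25/2 + u) (V(u) = (u + 13)*(u + 25/2) = (13 + u)*(25/2 + u))
(58 + V(-5)) + 149 = (58 + (325/2 + (-5)**2 + (51/2)*(-5))) + 149 = (58 + (325/2 + 25 - 255/2)) + 149 = (58 + 60) + 149 = 118 + 149 = 267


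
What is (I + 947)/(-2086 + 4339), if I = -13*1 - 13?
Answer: 307/751 ≈ 0.40879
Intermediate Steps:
I = -26 (I = -13 - 13 = -26)
(I + 947)/(-2086 + 4339) = (-26 + 947)/(-2086 + 4339) = 921/2253 = 921*(1/2253) = 307/751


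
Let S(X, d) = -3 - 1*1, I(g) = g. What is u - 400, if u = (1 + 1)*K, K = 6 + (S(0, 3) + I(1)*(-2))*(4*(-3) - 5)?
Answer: -184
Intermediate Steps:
S(X, d) = -4 (S(X, d) = -3 - 1 = -4)
K = 108 (K = 6 + (-4 + 1*(-2))*(4*(-3) - 5) = 6 + (-4 - 2)*(-12 - 5) = 6 - 6*(-17) = 6 + 102 = 108)
u = 216 (u = (1 + 1)*108 = 2*108 = 216)
u - 400 = 216 - 400 = -184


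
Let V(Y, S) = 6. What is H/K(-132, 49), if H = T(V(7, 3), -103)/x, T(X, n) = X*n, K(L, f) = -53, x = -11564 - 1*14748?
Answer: -309/697268 ≈ -0.00044316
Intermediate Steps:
x = -26312 (x = -11564 - 14748 = -26312)
H = 309/13156 (H = (6*(-103))/(-26312) = -618*(-1/26312) = 309/13156 ≈ 0.023487)
H/K(-132, 49) = (309/13156)/(-53) = (309/13156)*(-1/53) = -309/697268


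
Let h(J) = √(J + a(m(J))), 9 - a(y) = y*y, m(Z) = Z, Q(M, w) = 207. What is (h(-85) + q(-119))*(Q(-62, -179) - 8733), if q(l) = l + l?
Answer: 2029188 - 59682*I*√149 ≈ 2.0292e+6 - 7.2851e+5*I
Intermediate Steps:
q(l) = 2*l
a(y) = 9 - y² (a(y) = 9 - y*y = 9 - y²)
h(J) = √(9 + J - J²) (h(J) = √(J + (9 - J²)) = √(9 + J - J²))
(h(-85) + q(-119))*(Q(-62, -179) - 8733) = (√(9 - 85 - 1*(-85)²) + 2*(-119))*(207 - 8733) = (√(9 - 85 - 1*7225) - 238)*(-8526) = (√(9 - 85 - 7225) - 238)*(-8526) = (√(-7301) - 238)*(-8526) = (7*I*√149 - 238)*(-8526) = (-238 + 7*I*√149)*(-8526) = 2029188 - 59682*I*√149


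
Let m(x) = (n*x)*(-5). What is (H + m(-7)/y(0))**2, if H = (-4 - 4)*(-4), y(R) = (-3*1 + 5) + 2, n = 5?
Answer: 91809/16 ≈ 5738.1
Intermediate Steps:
m(x) = -25*x (m(x) = (5*x)*(-5) = -25*x)
y(R) = 4 (y(R) = (-3 + 5) + 2 = 2 + 2 = 4)
H = 32 (H = -8*(-4) = 32)
(H + m(-7)/y(0))**2 = (32 - 25*(-7)/4)**2 = (32 + 175*(1/4))**2 = (32 + 175/4)**2 = (303/4)**2 = 91809/16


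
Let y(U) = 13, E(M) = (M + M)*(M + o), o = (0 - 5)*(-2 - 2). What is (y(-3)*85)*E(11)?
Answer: 753610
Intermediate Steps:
o = 20 (o = -5*(-4) = 20)
E(M) = 2*M*(20 + M) (E(M) = (M + M)*(M + 20) = (2*M)*(20 + M) = 2*M*(20 + M))
(y(-3)*85)*E(11) = (13*85)*(2*11*(20 + 11)) = 1105*(2*11*31) = 1105*682 = 753610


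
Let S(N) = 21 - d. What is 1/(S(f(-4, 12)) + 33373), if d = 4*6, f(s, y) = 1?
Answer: 1/33370 ≈ 2.9967e-5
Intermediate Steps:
d = 24
S(N) = -3 (S(N) = 21 - 1*24 = 21 - 24 = -3)
1/(S(f(-4, 12)) + 33373) = 1/(-3 + 33373) = 1/33370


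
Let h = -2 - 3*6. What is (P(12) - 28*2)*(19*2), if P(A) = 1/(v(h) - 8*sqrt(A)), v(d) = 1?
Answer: -1632214/767 - 608*sqrt(3)/767 ≈ -2129.4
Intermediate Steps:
h = -20 (h = -2 - 1*18 = -2 - 18 = -20)
P(A) = 1/(1 - 8*sqrt(A))
(P(12) - 28*2)*(19*2) = (-1/(-1 + 8*sqrt(12)) - 28*2)*(19*2) = (-1/(-1 + 8*(2*sqrt(3))) - 56)*38 = (-1/(-1 + 16*sqrt(3)) - 56)*38 = (-56 - 1/(-1 + 16*sqrt(3)))*38 = -2128 - 38/(-1 + 16*sqrt(3))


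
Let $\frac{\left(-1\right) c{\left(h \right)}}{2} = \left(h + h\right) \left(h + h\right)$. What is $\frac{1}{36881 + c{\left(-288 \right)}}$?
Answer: $- \frac{1}{626671} \approx -1.5957 \cdot 10^{-6}$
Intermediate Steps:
$c{\left(h \right)} = - 8 h^{2}$ ($c{\left(h \right)} = - 2 \left(h + h\right) \left(h + h\right) = - 2 \cdot 2 h 2 h = - 2 \cdot 4 h^{2} = - 8 h^{2}$)
$\frac{1}{36881 + c{\left(-288 \right)}} = \frac{1}{36881 - 8 \left(-288\right)^{2}} = \frac{1}{36881 - 663552} = \frac{1}{-626671} = - \frac{1}{626671}$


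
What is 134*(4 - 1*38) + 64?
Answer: -4492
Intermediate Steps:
134*(4 - 1*38) + 64 = 134*(4 - 38) + 64 = 134*(-34) + 64 = -4556 + 64 = -4492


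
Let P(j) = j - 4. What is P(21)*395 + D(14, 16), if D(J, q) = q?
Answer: 6731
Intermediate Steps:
P(j) = -4 + j
P(21)*395 + D(14, 16) = (-4 + 21)*395 + 16 = 17*395 + 16 = 6715 + 16 = 6731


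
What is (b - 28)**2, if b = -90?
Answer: 13924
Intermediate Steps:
(b - 28)**2 = (-90 - 28)**2 = (-118)**2 = 13924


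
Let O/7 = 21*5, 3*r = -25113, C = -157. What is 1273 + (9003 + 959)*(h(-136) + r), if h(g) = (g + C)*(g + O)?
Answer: -1831791363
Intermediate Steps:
r = -8371 (r = (⅓)*(-25113) = -8371)
O = 735 (O = 7*(21*5) = 7*105 = 735)
h(g) = (-157 + g)*(735 + g) (h(g) = (g - 157)*(g + 735) = (-157 + g)*(735 + g))
1273 + (9003 + 959)*(h(-136) + r) = 1273 + (9003 + 959)*((-115395 + (-136)² + 578*(-136)) - 8371) = 1273 + 9962*((-115395 + 18496 - 78608) - 8371) = 1273 + 9962*(-175507 - 8371) = 1273 + 9962*(-183878) = 1273 - 1831792636 = -1831791363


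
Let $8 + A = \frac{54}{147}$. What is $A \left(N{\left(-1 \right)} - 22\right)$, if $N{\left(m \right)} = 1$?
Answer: $\frac{1122}{7} \approx 160.29$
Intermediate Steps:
$A = - \frac{374}{49}$ ($A = -8 + \frac{54}{147} = -8 + 54 \cdot \frac{1}{147} = -8 + \frac{18}{49} = - \frac{374}{49} \approx -7.6327$)
$A \left(N{\left(-1 \right)} - 22\right) = - \frac{374 \left(1 - 22\right)}{49} = \left(- \frac{374}{49}\right) \left(-21\right) = \frac{1122}{7}$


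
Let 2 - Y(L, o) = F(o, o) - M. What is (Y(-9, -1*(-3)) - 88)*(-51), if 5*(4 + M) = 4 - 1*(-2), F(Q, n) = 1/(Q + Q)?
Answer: 45373/10 ≈ 4537.3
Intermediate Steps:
F(Q, n) = 1/(2*Q)
M = -14/5 (M = -4 + (4 - 1*(-2))/5 = -4 + (4 + 2)/5 = -4 + (⅕)*6 = -4 + 6/5 = -14/5 ≈ -2.8000)
Y(L, o) = -⅘ - 1/(2*o) (Y(L, o) = 2 - (1/(2*o) - 1*(-14/5)) = 2 - (1/(2*o) + 14/5) = 2 - (14/5 + 1/(2*o)) = 2 + (-14/5 - 1/(2*o)) = -⅘ - 1/(2*o))
(Y(-9, -1*(-3)) - 88)*(-51) = ((-5 - (-8)*(-3))/(10*((-1*(-3)))) - 88)*(-51) = ((⅒)*(-5 - 8*3)/3 - 88)*(-51) = ((⅒)*(⅓)*(-5 - 24) - 88)*(-51) = ((⅒)*(⅓)*(-29) - 88)*(-51) = (-29/30 - 88)*(-51) = -2669/30*(-51) = 45373/10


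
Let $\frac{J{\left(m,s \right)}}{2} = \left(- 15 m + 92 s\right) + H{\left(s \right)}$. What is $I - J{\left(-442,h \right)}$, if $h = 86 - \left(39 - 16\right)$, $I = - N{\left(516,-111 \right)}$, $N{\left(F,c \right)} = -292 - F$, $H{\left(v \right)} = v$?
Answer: $-24170$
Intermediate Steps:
$I = 808$ ($I = - (-292 - 516) = \left(-1\right) \left(-808\right) = 808$)
$h = 63$ ($h = 86 - \left(39 - 16\right) = 86 - 23 = 63$)
$J{\left(m,s \right)} = - 30 m + 186 s$ ($J{\left(m,s \right)} = 2 \left(\left(- 15 m + 92 s\right) + s\right) = 2 \left(- 15 m + 93 s\right) = - 30 m + 186 s$)
$I - J{\left(-442,h \right)} = 808 - \left(\left(-30\right) \left(-442\right) + 186 \cdot 63\right) = 808 - \left(13260 + 11718\right) = 808 - 24978 = -24170$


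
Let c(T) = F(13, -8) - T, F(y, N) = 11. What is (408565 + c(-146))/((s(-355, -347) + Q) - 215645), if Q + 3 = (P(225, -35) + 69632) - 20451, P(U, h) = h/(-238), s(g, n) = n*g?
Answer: -13896548/1471583 ≈ -9.4433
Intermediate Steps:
s(g, n) = g*n
P(U, h) = -h/238 (P(U, h) = h*(-1/238) = -h/238)
Q = 1672057/34 (Q = -3 + ((-1/238*(-35) + 69632) - 20451) = -3 + ((5/34 + 69632) - 20451) = -3 + (2367493/34 - 20451) = -3 + 1672159/34 = 1672057/34 ≈ 49178.)
c(T) = 11 - T
(408565 + c(-146))/((s(-355, -347) + Q) - 215645) = (408565 + (11 - 1*(-146)))/((-355*(-347) + 1672057/34) - 215645) = (408565 + (11 + 146))/((123185 + 1672057/34) - 215645) = (408565 + 157)/(5860347/34 - 215645) = 408722/(-1471583/34) = 408722*(-34/1471583) = -13896548/1471583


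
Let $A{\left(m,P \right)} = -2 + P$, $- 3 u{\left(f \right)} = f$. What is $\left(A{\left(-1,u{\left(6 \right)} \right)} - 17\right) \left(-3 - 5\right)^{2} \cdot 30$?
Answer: $-40320$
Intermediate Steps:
$u{\left(f \right)} = - \frac{f}{3}$
$\left(A{\left(-1,u{\left(6 \right)} \right)} - 17\right) \left(-3 - 5\right)^{2} \cdot 30 = \left(\left(-2 - 2\right) - 17\right) \left(-3 - 5\right)^{2} \cdot 30 = \left(\left(-2 - 2\right) - 17\right) \left(-8\right)^{2} \cdot 30 = \left(-4 - 17\right) 64 \cdot 30 = \left(-21\right) 64 \cdot 30 = \left(-1344\right) 30 = -40320$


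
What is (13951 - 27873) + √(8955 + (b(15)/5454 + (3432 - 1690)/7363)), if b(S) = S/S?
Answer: -13922 + √1604628241681388898/13385934 ≈ -13827.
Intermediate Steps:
b(S) = 1
(13951 - 27873) + √(8955 + (b(15)/5454 + (3432 - 1690)/7363)) = (13951 - 27873) + √(8955 + (1/5454 + (3432 - 1690)/7363)) = -13922 + √(8955 + (1*(1/5454) + 1742*(1/7363))) = -13922 + √(8955 + (1/5454 + 1742/7363)) = -13922 + √(8955 + 9508231/40157802) = -13922 + √(359622625141/40157802) = -13922 + √1604628241681388898/13385934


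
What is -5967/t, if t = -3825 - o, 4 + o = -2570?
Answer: 663/139 ≈ 4.7698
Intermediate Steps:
o = -2574 (o = -4 - 2570 = -2574)
t = -1251 (t = -3825 - 1*(-2574) = -3825 + 2574 = -1251)
-5967/t = -5967/(-1251) = -5967*(-1/1251) = 663/139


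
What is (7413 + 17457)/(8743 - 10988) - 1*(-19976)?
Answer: 8964250/449 ≈ 19965.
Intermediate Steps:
(7413 + 17457)/(8743 - 10988) - 1*(-19976) = 24870/(-2245) + 19976 = 24870*(-1/2245) + 19976 = -4974/449 + 19976 = 8964250/449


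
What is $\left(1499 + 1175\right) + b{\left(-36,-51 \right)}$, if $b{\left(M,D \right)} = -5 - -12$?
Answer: $2681$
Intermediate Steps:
$b{\left(M,D \right)} = 7$ ($b{\left(M,D \right)} = -5 + 12 = 7$)
$\left(1499 + 1175\right) + b{\left(-36,-51 \right)} = \left(1499 + 1175\right) + 7 = 2674 + 7 = 2681$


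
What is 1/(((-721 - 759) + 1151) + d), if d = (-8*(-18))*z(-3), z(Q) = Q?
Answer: -1/761 ≈ -0.0013141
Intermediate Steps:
d = -432 (d = -8*(-18)*(-3) = 144*(-3) = -432)
1/(((-721 - 759) + 1151) + d) = 1/(((-721 - 759) + 1151) - 432) = 1/((-1480 + 1151) - 432) = 1/(-329 - 432) = 1/(-761) = -1/761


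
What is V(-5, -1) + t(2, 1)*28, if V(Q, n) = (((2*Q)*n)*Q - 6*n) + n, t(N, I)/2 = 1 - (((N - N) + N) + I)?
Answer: -157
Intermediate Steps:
t(N, I) = 2 - 2*I - 2*N (t(N, I) = 2*(1 - (((N - N) + N) + I)) = 2*(1 - ((0 + N) + I)) = 2*(1 - (N + I)) = 2*(1 - (I + N)) = 2*(1 + (-I - N)) = 2*(1 - I - N) = 2 - 2*I - 2*N)
V(Q, n) = -5*n + 2*n*Q**2 (V(Q, n) = ((2*Q*n)*Q - 6*n) + n = (2*n*Q**2 - 6*n) + n = (-6*n + 2*n*Q**2) + n = -5*n + 2*n*Q**2)
V(-5, -1) + t(2, 1)*28 = -(-5 + 2*(-5)**2) + (2 - 2*1 - 2*2)*28 = -(-5 + 2*25) + (2 - 2 - 4)*28 = -(-5 + 50) - 4*28 = -1*45 - 112 = -45 - 112 = -157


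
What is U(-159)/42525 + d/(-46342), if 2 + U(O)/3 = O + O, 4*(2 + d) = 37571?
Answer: -118354657/525518280 ≈ -0.22522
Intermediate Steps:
d = 37563/4 (d = -2 + (¼)*37571 = -2 + 37571/4 = 37563/4 ≈ 9390.8)
U(O) = -6 + 6*O (U(O) = -6 + 3*(O + O) = -6 + 3*(2*O) = -6 + 6*O)
U(-159)/42525 + d/(-46342) = (-6 + 6*(-159))/42525 + (37563/4)/(-46342) = (-6 - 954)*(1/42525) + (37563/4)*(-1/46342) = -960*1/42525 - 37563/185368 = -64/2835 - 37563/185368 = -118354657/525518280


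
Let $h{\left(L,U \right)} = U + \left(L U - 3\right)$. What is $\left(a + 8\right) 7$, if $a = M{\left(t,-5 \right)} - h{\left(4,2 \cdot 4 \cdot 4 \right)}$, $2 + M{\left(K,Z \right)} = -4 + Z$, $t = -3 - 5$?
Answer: $-1120$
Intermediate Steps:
$t = -8$ ($t = -3 - 5 = -8$)
$h{\left(L,U \right)} = -3 + U + L U$ ($h{\left(L,U \right)} = U + \left(-3 + L U\right) = -3 + U + L U$)
$M{\left(K,Z \right)} = -6 + Z$ ($M{\left(K,Z \right)} = -2 + \left(-4 + Z\right) = -6 + Z$)
$a = -168$ ($a = \left(-6 - 5\right) - \left(-3 + 2 \cdot 4 \cdot 4 + 4 \cdot 2 \cdot 4 \cdot 4\right) = -11 - \left(-3 + 8 \cdot 4 + 4 \cdot 8 \cdot 4\right) = -11 - \left(-3 + 32 + 4 \cdot 32\right) = -11 - \left(-3 + 32 + 128\right) = -11 - 157 = -168$)
$\left(a + 8\right) 7 = \left(-168 + 8\right) 7 = \left(-160\right) 7 = -1120$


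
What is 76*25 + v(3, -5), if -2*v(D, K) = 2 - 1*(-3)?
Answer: 3795/2 ≈ 1897.5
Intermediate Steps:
v(D, K) = -5/2 (v(D, K) = -(2 - 1*(-3))/2 = -(2 + 3)/2 = -½*5 = -5/2)
76*25 + v(3, -5) = 76*25 - 5/2 = 1900 - 5/2 = 3795/2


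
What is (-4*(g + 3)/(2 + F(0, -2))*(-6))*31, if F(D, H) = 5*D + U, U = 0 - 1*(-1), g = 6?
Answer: 2232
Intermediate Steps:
U = 1 (U = 0 + 1 = 1)
F(D, H) = 1 + 5*D (F(D, H) = 5*D + 1 = 1 + 5*D)
(-4*(g + 3)/(2 + F(0, -2))*(-6))*31 = (-4*(6 + 3)/(2 + (1 + 5*0))*(-6))*31 = (-36/(2 + (1 + 0))*(-6))*31 = (-36/(2 + 1)*(-6))*31 = (-36/3*(-6))*31 = (-4*3*(-6))*31 = -12*(-6)*31 = 72*31 = 2232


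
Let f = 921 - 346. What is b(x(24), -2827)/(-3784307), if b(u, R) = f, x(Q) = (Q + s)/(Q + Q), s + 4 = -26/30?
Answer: -575/3784307 ≈ -0.00015194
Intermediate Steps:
s = -73/15 (s = -4 - 26/30 = -4 - 26*1/30 = -4 - 13/15 = -73/15 ≈ -4.8667)
x(Q) = (-73/15 + Q)/(2*Q) (x(Q) = (Q - 73/15)/(Q + Q) = (-73/15 + Q)/((2*Q)) = (-73/15 + Q)*(1/(2*Q)) = (-73/15 + Q)/(2*Q))
f = 575
b(u, R) = 575
b(x(24), -2827)/(-3784307) = 575/(-3784307) = 575*(-1/3784307) = -575/3784307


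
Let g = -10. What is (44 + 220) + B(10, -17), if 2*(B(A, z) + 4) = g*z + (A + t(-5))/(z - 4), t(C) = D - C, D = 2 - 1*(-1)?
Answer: 2412/7 ≈ 344.57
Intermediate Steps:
D = 3 (D = 2 + 1 = 3)
t(C) = 3 - C
B(A, z) = -4 - 5*z + (8 + A)/(2*(-4 + z)) (B(A, z) = -4 + (-10*z + (A + (3 - 1*(-5)))/(z - 4))/2 = -4 + (-10*z + (A + (3 + 5))/(-4 + z))/2 = -4 + (-10*z + (A + 8)/(-4 + z))/2 = -4 + (-10*z + (8 + A)/(-4 + z))/2 = -4 + (-5*z + (8 + A)/(2*(-4 + z))) = -4 - 5*z + (8 + A)/(2*(-4 + z)))
(44 + 220) + B(10, -17) = (44 + 220) + (40 + 10 - 10*(-17)² + 32*(-17))/(2*(-4 - 17)) = 264 + (½)*(40 + 10 - 10*289 - 544)/(-21) = 264 + (½)*(-1/21)*(40 + 10 - 2890 - 544) = 264 + (½)*(-1/21)*(-3384) = 264 + 564/7 = 2412/7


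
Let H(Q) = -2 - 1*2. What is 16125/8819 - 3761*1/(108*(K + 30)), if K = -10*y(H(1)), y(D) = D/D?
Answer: 1661741/19049040 ≈ 0.087235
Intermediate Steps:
H(Q) = -4 (H(Q) = -2 - 2 = -4)
y(D) = 1
K = -10 (K = -10*1 = -10)
16125/8819 - 3761*1/(108*(K + 30)) = 16125/8819 - 3761*1/(108*(-10 + 30)) = 16125*(1/8819) - 3761/(20*108) = 16125/8819 - 3761/2160 = 1661741/19049040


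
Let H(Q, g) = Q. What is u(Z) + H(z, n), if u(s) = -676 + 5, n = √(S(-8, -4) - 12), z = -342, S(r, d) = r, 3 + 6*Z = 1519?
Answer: -1013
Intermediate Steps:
Z = 758/3 (Z = -½ + (⅙)*1519 = -½ + 1519/6 = 758/3 ≈ 252.67)
n = 2*I*√5 (n = √(-8 - 12) = √(-20) = 2*I*√5 ≈ 4.4721*I)
u(s) = -671
u(Z) + H(z, n) = -671 - 342 = -1013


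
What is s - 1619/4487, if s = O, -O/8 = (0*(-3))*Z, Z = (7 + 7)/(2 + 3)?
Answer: -1619/4487 ≈ -0.36082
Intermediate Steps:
Z = 14/5 ≈ 2.8000
O = 0 (O = -8*0*(-3)*14/5 = -0*14/5 = -8*0 = 0)
s = 0
s - 1619/4487 = 0 - 1619/4487 = -1619/4487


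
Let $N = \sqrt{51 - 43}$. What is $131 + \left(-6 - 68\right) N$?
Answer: $131 - 148 \sqrt{2} \approx -78.304$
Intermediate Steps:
$N = 2 \sqrt{2}$ ($N = \sqrt{8} = 2 \sqrt{2} \approx 2.8284$)
$131 + \left(-6 - 68\right) N = 131 + \left(-6 - 68\right) 2 \sqrt{2} = 131 - 74 \cdot 2 \sqrt{2} = 131 - 148 \sqrt{2}$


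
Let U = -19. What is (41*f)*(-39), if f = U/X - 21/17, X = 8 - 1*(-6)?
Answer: 986583/238 ≈ 4145.3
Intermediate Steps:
X = 14 (X = 8 + 6 = 14)
f = -617/238 (f = -19/14 - 21/17 = -617/238 ≈ -2.5924)
(41*f)*(-39) = (41*(-617/238))*(-39) = -25297/238*(-39) = 986583/238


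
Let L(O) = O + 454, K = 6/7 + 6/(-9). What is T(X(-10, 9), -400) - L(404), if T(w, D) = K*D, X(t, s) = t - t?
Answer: -19618/21 ≈ -934.19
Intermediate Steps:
K = 4/21 (K = 6*(⅐) + 6*(-⅑) = 6/7 - ⅔ = 4/21 ≈ 0.19048)
X(t, s) = 0
T(w, D) = 4*D/21
L(O) = 454 + O
T(X(-10, 9), -400) - L(404) = (4/21)*(-400) - (454 + 404) = -1600/21 - 1*858 = -1600/21 - 858 = -19618/21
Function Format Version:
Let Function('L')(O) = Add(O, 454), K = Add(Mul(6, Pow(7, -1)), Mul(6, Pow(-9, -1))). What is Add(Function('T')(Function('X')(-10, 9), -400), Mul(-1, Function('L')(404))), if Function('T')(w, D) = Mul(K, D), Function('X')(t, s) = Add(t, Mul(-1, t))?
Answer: Rational(-19618, 21) ≈ -934.19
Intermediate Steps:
K = Rational(4, 21) (K = Add(Mul(6, Rational(1, 7)), Mul(6, Rational(-1, 9))) = Add(Rational(6, 7), Rational(-2, 3)) = Rational(4, 21) ≈ 0.19048)
Function('X')(t, s) = 0
Function('T')(w, D) = Mul(Rational(4, 21), D)
Function('L')(O) = Add(454, O)
Add(Function('T')(Function('X')(-10, 9), -400), Mul(-1, Function('L')(404))) = Add(Mul(Rational(4, 21), -400), Mul(-1, Add(454, 404))) = Add(Rational(-1600, 21), Mul(-1, 858)) = Add(Rational(-1600, 21), -858) = Rational(-19618, 21)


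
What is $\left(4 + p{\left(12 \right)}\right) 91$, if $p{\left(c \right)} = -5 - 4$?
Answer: $-455$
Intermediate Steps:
$p{\left(c \right)} = -9$ ($p{\left(c \right)} = -5 - 4 = -9$)
$\left(4 + p{\left(12 \right)}\right) 91 = \left(4 - 9\right) 91 = \left(-5\right) 91 = -455$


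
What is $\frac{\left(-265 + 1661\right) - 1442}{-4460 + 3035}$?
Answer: $\frac{46}{1425} \approx 0.032281$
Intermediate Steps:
$\frac{\left(-265 + 1661\right) - 1442}{-4460 + 3035} = \frac{1396 - 1442}{-1425} = \left(-46\right) \left(- \frac{1}{1425}\right) = \frac{46}{1425}$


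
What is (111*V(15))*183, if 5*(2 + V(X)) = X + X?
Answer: 81252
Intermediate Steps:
V(X) = -2 + 2*X/5 (V(X) = -2 + (X + X)/5 = -2 + (2*X)/5 = -2 + 2*X/5)
(111*V(15))*183 = (111*(-2 + (⅖)*15))*183 = (111*(-2 + 6))*183 = (111*4)*183 = 444*183 = 81252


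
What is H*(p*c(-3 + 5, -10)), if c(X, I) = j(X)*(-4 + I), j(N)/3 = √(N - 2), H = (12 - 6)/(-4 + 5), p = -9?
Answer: 0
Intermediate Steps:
H = 6 (H = 6/1 = 6*1 = 6)
j(N) = 3*√(-2 + N) (j(N) = 3*√(N - 2) = 3*√(-2 + N))
c(X, I) = 3*√(-2 + X)*(-4 + I) (c(X, I) = (3*√(-2 + X))*(-4 + I) = 3*√(-2 + X)*(-4 + I))
H*(p*c(-3 + 5, -10)) = 6*(-27*√(-2 + (-3 + 5))*(-4 - 10)) = 6*(-27*√(-2 + 2)*(-14)) = 6*(-27*√0*(-14)) = 6*(-27*0*(-14)) = 6*(-9*0) = 6*0 = 0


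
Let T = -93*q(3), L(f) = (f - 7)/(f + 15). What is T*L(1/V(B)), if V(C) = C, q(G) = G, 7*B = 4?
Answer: 5859/67 ≈ 87.448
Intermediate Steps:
B = 4/7 (B = (⅐)*4 = 4/7 ≈ 0.57143)
L(f) = (-7 + f)/(15 + f)
T = -279 (T = -93*3 = -279)
T*L(1/V(B)) = -279*(-7 + 1/(4/7))/(15 + 1/(4/7)) = -279*(-7 + 7/4)/(15 + 7/4) = -279*(-21)/(67/4*4) = -1116*(-21)/(67*4) = -279*(-21/67) = 5859/67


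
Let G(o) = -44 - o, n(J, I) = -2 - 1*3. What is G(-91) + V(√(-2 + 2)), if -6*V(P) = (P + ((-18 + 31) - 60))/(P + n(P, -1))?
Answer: 1363/30 ≈ 45.433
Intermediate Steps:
n(J, I) = -5 (n(J, I) = -2 - 3 = -5)
V(P) = -(-47 + P)/(6*(-5 + P)) (V(P) = -(P + ((-18 + 31) - 60))/(6*(P - 5)) = -(P + (13 - 60))/(6*(-5 + P)) = -(P - 47)/(6*(-5 + P)) = -(-47 + P)/(6*(-5 + P)))
G(-91) + V(√(-2 + 2)) = (-44 - 1*(-91)) + (47 - √(-2 + 2))/(6*(-5 + √(-2 + 2))) = (-44 + 91) + (47 - √0)/(6*(-5 + √0)) = 47 + (47 - 1*0)/(6*(-5 + 0)) = 47 + (⅙)*(47 + 0)/(-5) = 47 + (⅙)*(-⅕)*47 = 47 - 47/30 = 1363/30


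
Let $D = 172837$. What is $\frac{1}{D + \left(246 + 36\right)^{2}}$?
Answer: $\frac{1}{252361} \approx 3.9626 \cdot 10^{-6}$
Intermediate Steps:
$\frac{1}{D + \left(246 + 36\right)^{2}} = \frac{1}{172837 + \left(246 + 36\right)^{2}} = \frac{1}{172837 + 282^{2}} = \frac{1}{172837 + 79524} = \frac{1}{252361}$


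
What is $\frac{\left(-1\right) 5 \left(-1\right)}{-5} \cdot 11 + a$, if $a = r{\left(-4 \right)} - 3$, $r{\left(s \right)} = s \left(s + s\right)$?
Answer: $18$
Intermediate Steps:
$r{\left(s \right)} = 2 s^{2}$ ($r{\left(s \right)} = s 2 s = 2 s^{2}$)
$a = 29$ ($a = 2 \left(-4\right)^{2} - 3 = 2 \cdot 16 - 3 = 32 - 3 = 29$)
$\frac{\left(-1\right) 5 \left(-1\right)}{-5} \cdot 11 + a = \frac{\left(-1\right) 5 \left(-1\right)}{-5} \cdot 11 + 29 = \left(-5\right) \left(-1\right) \left(- \frac{1}{5}\right) 11 + 29 = 5 \left(- \frac{1}{5}\right) 11 + 29 = \left(-1\right) 11 + 29 = -11 + 29 = 18$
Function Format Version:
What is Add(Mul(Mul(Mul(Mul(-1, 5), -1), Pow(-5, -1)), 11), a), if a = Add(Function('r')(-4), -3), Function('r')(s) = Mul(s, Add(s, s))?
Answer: 18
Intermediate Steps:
Function('r')(s) = Mul(2, Pow(s, 2)) (Function('r')(s) = Mul(s, Mul(2, s)) = Mul(2, Pow(s, 2)))
a = 29 (a = Add(Mul(2, Pow(-4, 2)), -3) = Add(Mul(2, 16), -3) = Add(32, -3) = 29)
Add(Mul(Mul(Mul(Mul(-1, 5), -1), Pow(-5, -1)), 11), a) = Add(Mul(Mul(Mul(Mul(-1, 5), -1), Pow(-5, -1)), 11), 29) = Add(Mul(Mul(Mul(-5, -1), Rational(-1, 5)), 11), 29) = Add(Mul(Mul(5, Rational(-1, 5)), 11), 29) = Add(Mul(-1, 11), 29) = Add(-11, 29) = 18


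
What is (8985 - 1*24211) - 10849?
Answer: -26075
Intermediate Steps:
(8985 - 1*24211) - 10849 = (8985 - 24211) - 10849 = -15226 - 10849 = -26075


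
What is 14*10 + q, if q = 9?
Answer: 149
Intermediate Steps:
14*10 + q = 14*10 + 9 = 140 + 9 = 149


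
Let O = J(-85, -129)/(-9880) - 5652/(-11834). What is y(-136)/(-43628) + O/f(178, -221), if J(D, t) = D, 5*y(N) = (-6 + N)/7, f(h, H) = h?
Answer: 172616331721/61113691424240 ≈ 0.0028245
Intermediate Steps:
y(N) = -6/35 + N/35 (y(N) = ((-6 + N)/7)/5 = ((-6 + N)*(1/7))/5 = (-6/7 + N/7)/5 = -6/35 + N/35)
O = 5684765/11691992 (O = -85/(-9880) - 5652/(-11834) = -85*(-1/9880) - 5652*(-1/11834) = 17/1976 + 2826/5917 = 5684765/11691992 ≈ 0.48621)
y(-136)/(-43628) + O/f(178, -221) = (-6/35 + (1/35)*(-136))/(-43628) + (5684765/11691992)/178 = (-6/35 - 136/35)*(-1/43628) + (5684765/11691992)*(1/178) = -142/35*(-1/43628) + 5684765/2081174576 = 71/763490 + 5684765/2081174576 = 172616331721/61113691424240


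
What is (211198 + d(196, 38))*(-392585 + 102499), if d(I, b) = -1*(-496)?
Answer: -61409465684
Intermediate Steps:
d(I, b) = 496
(211198 + d(196, 38))*(-392585 + 102499) = (211198 + 496)*(-392585 + 102499) = 211694*(-290086) = -61409465684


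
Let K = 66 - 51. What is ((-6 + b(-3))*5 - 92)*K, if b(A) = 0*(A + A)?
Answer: -1830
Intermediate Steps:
b(A) = 0 (b(A) = 0*(2*A) = 0)
K = 15
((-6 + b(-3))*5 - 92)*K = ((-6 + 0)*5 - 92)*15 = (-6*5 - 92)*15 = (-30 - 92)*15 = -122*15 = -1830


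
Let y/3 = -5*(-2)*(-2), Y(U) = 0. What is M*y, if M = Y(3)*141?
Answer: 0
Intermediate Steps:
y = -60 (y = 3*(-5*(-2)*(-2)) = 3*(10*(-2)) = 3*(-20) = -60)
M = 0 (M = 0*141 = 0)
M*y = 0*(-60) = 0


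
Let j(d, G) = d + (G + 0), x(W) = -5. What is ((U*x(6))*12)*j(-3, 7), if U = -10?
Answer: 2400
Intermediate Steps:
j(d, G) = G + d (j(d, G) = d + G = G + d)
((U*x(6))*12)*j(-3, 7) = (-10*(-5)*12)*(7 - 3) = (50*12)*4 = 600*4 = 2400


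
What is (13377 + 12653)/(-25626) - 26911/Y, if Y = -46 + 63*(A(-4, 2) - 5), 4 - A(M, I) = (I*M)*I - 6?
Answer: -361430798/16362201 ≈ -22.089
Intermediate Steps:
A(M, I) = 10 - M*I**2 (A(M, I) = 4 - ((I*M)*I - 6) = 4 - (M*I**2 - 6) = 4 - (-6 + M*I**2) = 4 + (6 - M*I**2) = 10 - M*I**2)
Y = 1277 (Y = -46 + 63*((10 - 1*(-4)*2**2) - 5) = -46 + 63*((10 - 1*(-4)*4) - 5) = -46 + 63*((10 + 16) - 5) = -46 + 63*(26 - 5) = -46 + 63*21 = -46 + 1323 = 1277)
(13377 + 12653)/(-25626) - 26911/Y = (13377 + 12653)/(-25626) - 26911/1277 = 26030*(-1/25626) - 26911*1/1277 = -13015/12813 - 26911/1277 = -361430798/16362201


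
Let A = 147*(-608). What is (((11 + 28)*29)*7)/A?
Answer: -377/4256 ≈ -0.088581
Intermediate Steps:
A = -89376
(((11 + 28)*29)*7)/A = (((11 + 28)*29)*7)/(-89376) = ((39*29)*7)*(-1/89376) = (1131*7)*(-1/89376) = 7917*(-1/89376) = -377/4256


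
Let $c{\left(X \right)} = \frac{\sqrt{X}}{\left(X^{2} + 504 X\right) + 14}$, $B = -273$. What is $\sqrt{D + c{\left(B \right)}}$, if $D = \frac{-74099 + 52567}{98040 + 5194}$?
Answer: $\frac{\sqrt{-2209039800006629422 - 167982376826761 i \sqrt{273}}}{3254400233} \approx 0.00028691 - 0.4567 i$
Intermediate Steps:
$D = - \frac{10766}{51617}$ ($D = - \frac{21532}{103234} = \left(-21532\right) \frac{1}{103234} = - \frac{10766}{51617} \approx -0.20857$)
$c{\left(X \right)} = \frac{\sqrt{X}}{14 + X^{2} + 504 X}$
$\sqrt{D + c{\left(B \right)}} = \sqrt{- \frac{10766}{51617} + \frac{\sqrt{-273}}{14 + \left(-273\right)^{2} + 504 \left(-273\right)}} = \sqrt{- \frac{10766}{51617} + \frac{i \sqrt{273}}{14 + 74529 - 137592}} = \sqrt{- \frac{10766}{51617} + \frac{i \sqrt{273}}{-63049}} = \sqrt{- \frac{10766}{51617} + i \sqrt{273} \left(- \frac{1}{63049}\right)} = \sqrt{- \frac{10766}{51617} - \frac{i \sqrt{273}}{63049}}$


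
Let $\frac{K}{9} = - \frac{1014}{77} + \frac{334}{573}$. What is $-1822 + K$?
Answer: $- \frac{28462066}{14707} \approx -1935.3$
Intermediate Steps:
$K = - \frac{1665912}{14707}$ ($K = 9 \left(- \frac{1014}{77} + \frac{334}{573}\right) = 9 \left(- \frac{555304}{44121}\right) = - \frac{1665912}{14707} \approx -113.27$)
$-1822 + K = -1822 - \frac{1665912}{14707} = - \frac{28462066}{14707}$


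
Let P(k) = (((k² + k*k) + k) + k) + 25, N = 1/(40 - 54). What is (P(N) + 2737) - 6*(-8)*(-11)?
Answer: 218919/98 ≈ 2233.9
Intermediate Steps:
N = -1/14 (N = 1/(-14) = -1/14 ≈ -0.071429)
P(k) = 25 + 2*k + 2*k² (P(k) = (((k² + k²) + k) + k) + 25 = ((2*k² + k) + k) + 25 = ((k + 2*k²) + k) + 25 = (2*k + 2*k²) + 25 = 25 + 2*k + 2*k²)
(P(N) + 2737) - 6*(-8)*(-11) = ((25 + 2*(-1/14) + 2*(-1/14)²) + 2737) - 6*(-8)*(-11) = ((25 - ⅐ + 2*(1/196)) + 2737) + 48*(-11) = ((25 - ⅐ + 1/98) + 2737) - 528 = (2437/98 + 2737) - 528 = 270663/98 - 528 = 218919/98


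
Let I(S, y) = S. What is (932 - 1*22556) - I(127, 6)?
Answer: -21751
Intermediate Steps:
(932 - 1*22556) - I(127, 6) = (932 - 1*22556) - 1*127 = (932 - 22556) - 127 = -21624 - 127 = -21751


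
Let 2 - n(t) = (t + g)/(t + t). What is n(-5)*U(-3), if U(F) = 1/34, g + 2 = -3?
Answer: 1/34 ≈ 0.029412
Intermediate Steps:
g = -5 (g = -2 - 3 = -5)
n(t) = 2 - (-5 + t)/(2*t) (n(t) = 2 - (t - 5)/(t + t) = 2 - (-5 + t)/(2*t))
U(F) = 1/34
n(-5)*U(-3) = ((1/2)*(5 + 3*(-5))/(-5))*(1/34) = ((1/2)*(-1/5)*(5 - 15))*(1/34) = ((1/2)*(-1/5)*(-10))*(1/34) = 1*(1/34) = 1/34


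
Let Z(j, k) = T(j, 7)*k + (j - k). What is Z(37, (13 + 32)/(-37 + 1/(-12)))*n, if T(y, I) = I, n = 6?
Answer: 15870/89 ≈ 178.31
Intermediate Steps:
Z(j, k) = j + 6*k (Z(j, k) = 7*k + (j - k) = j + 6*k)
Z(37, (13 + 32)/(-37 + 1/(-12)))*n = (37 + 6*((13 + 32)/(-37 + 1/(-12))))*6 = (37 + 6*(45/(-37 - 1/12)))*6 = (37 + 6*(45/(-445/12)))*6 = (37 + 6*(45*(-12/445)))*6 = (37 + 6*(-108/89))*6 = (37 - 648/89)*6 = (2645/89)*6 = 15870/89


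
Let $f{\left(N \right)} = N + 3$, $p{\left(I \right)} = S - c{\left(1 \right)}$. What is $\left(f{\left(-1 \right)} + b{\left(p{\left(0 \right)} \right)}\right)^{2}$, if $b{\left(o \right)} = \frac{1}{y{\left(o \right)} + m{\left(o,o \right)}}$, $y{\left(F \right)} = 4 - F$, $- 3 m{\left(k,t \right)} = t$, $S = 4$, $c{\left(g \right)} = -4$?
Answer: $\frac{1369}{400} \approx 3.4225$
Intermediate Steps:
$m{\left(k,t \right)} = - \frac{t}{3}$
$p{\left(I \right)} = 8$ ($p{\left(I \right)} = 4 - -4 = 4 + 4 = 8$)
$f{\left(N \right)} = 3 + N$
$b{\left(o \right)} = \frac{1}{4 - \frac{4 o}{3}}$ ($b{\left(o \right)} = \frac{1}{\left(4 - o\right) - \frac{o}{3}} = \frac{1}{4 - \frac{4 o}{3}}$)
$\left(f{\left(-1 \right)} + b{\left(p{\left(0 \right)} \right)}\right)^{2} = \left(\left(3 - 1\right) - \frac{3}{-12 + 4 \cdot 8}\right)^{2} = \left(2 - \frac{3}{-12 + 32}\right)^{2} = \left(2 - \frac{3}{20}\right)^{2} = \left(\frac{37}{20}\right)^{2} = \frac{1369}{400}$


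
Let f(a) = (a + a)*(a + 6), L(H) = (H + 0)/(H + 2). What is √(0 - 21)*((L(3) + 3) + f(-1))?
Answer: -32*I*√21/5 ≈ -29.328*I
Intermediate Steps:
L(H) = H/(2 + H)
f(a) = 2*a*(6 + a) (f(a) = (2*a)*(6 + a) = 2*a*(6 + a))
√(0 - 21)*((L(3) + 3) + f(-1)) = √(0 - 21)*((3/(2 + 3) + 3) + 2*(-1)*(6 - 1)) = √(-21)*((3/5 + 3) + 2*(-1)*5) = (I*√21)*((3*(⅕) + 3) - 10) = (I*√21)*((⅗ + 3) - 10) = (I*√21)*(18/5 - 10) = (I*√21)*(-32/5) = -32*I*√21/5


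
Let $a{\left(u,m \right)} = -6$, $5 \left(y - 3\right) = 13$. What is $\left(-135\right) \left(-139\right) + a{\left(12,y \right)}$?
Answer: $18759$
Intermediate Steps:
$y = \frac{28}{5}$ ($y = 3 + \frac{1}{5} \cdot 13 = 3 + \frac{13}{5} = \frac{28}{5} \approx 5.6$)
$\left(-135\right) \left(-139\right) + a{\left(12,y \right)} = \left(-135\right) \left(-139\right) - 6 = 18765 - 6 = 18759$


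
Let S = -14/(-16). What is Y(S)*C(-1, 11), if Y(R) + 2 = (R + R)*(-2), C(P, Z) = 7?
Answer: -77/2 ≈ -38.500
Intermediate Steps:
S = 7/8 (S = -14*(-1/16) = 7/8 ≈ 0.87500)
Y(R) = -2 - 4*R (Y(R) = -2 + (R + R)*(-2) = -2 + (2*R)*(-2) = -2 - 4*R)
Y(S)*C(-1, 11) = (-2 - 4*7/8)*7 = (-2 - 7/2)*7 = -11/2*7 = -77/2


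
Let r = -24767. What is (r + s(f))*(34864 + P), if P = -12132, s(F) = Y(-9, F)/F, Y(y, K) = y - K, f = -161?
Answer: -90647009748/161 ≈ -5.6302e+8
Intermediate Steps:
s(F) = (-9 - F)/F
(r + s(f))*(34864 + P) = (-24767 + (-9 - 1*(-161))/(-161))*(34864 - 12132) = (-24767 - (-9 + 161)/161)*22732 = (-24767 - 1/161*152)*22732 = (-24767 - 152/161)*22732 = -3987639/161*22732 = -90647009748/161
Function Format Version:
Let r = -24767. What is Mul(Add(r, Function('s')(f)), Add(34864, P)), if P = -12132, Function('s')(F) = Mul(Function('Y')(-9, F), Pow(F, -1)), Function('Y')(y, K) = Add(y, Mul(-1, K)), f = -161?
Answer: Rational(-90647009748, 161) ≈ -5.6302e+8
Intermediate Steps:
Function('s')(F) = Mul(Pow(F, -1), Add(-9, Mul(-1, F))) (Function('s')(F) = Mul(Add(-9, Mul(-1, F)), Pow(F, -1)) = Mul(Pow(F, -1), Add(-9, Mul(-1, F))))
Mul(Add(r, Function('s')(f)), Add(34864, P)) = Mul(Add(-24767, Mul(Pow(-161, -1), Add(-9, Mul(-1, -161)))), Add(34864, -12132)) = Mul(Add(-24767, Mul(Rational(-1, 161), Add(-9, 161))), 22732) = Mul(Add(-24767, Mul(Rational(-1, 161), 152)), 22732) = Mul(Add(-24767, Rational(-152, 161)), 22732) = Mul(Rational(-3987639, 161), 22732) = Rational(-90647009748, 161)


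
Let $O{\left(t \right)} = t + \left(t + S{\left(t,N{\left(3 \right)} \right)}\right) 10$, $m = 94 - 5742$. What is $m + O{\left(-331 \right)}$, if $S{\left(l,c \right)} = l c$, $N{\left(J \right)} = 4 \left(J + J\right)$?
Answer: $-88729$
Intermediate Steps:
$N{\left(J \right)} = 8 J$ ($N{\left(J \right)} = 4 \cdot 2 J = 8 J$)
$S{\left(l,c \right)} = c l$
$m = -5648$ ($m = 94 - 5742 = -5648$)
$O{\left(t \right)} = 251 t$ ($O{\left(t \right)} = t + \left(t + 8 \cdot 3 t\right) 10 = t + \left(t + 24 t\right) 10 = t + 25 t 10 = t + 250 t = 251 t$)
$m + O{\left(-331 \right)} = -5648 + 251 \left(-331\right) = -5648 - 83081 = -88729$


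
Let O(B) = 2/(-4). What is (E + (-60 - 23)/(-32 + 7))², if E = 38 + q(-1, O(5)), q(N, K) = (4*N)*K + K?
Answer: 4583881/2500 ≈ 1833.6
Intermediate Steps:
O(B) = -½ (O(B) = 2*(-¼) = -½)
q(N, K) = K + 4*K*N (q(N, K) = 4*K*N + K = K + 4*K*N)
E = 79/2 (E = 38 - (1 + 4*(-1))/2 = 38 - (1 - 4)/2 = 38 - ½*(-3) = 38 + 3/2 = 79/2 ≈ 39.500)
(E + (-60 - 23)/(-32 + 7))² = (79/2 + (-60 - 23)/(-32 + 7))² = (79/2 - 83/(-25))² = (79/2 - 83*(-1/25))² = (79/2 + 83/25)² = (2141/50)² = 4583881/2500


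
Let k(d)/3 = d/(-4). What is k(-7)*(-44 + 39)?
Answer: -105/4 ≈ -26.250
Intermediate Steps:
k(d) = -3*d/4 (k(d) = 3*(d/(-4)) = 3*(d*(-¼)) = 3*(-d/4) = -3*d/4)
k(-7)*(-44 + 39) = (-¾*(-7))*(-44 + 39) = (21/4)*(-5) = -105/4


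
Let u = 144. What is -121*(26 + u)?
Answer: -20570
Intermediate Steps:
-121*(26 + u) = -121*(26 + 144) = -121*170 = -20570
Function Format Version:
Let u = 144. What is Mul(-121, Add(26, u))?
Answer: -20570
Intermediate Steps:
Mul(-121, Add(26, u)) = Mul(-121, Add(26, 144)) = Mul(-121, 170) = -20570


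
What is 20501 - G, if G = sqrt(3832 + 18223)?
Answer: 20501 - sqrt(22055) ≈ 20353.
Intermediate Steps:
G = sqrt(22055) ≈ 148.51
20501 - G = 20501 - sqrt(22055)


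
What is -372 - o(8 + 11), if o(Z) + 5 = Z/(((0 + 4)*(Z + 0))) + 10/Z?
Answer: -27951/76 ≈ -367.78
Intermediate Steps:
o(Z) = -19/4 + 10/Z (o(Z) = -5 + (Z/(((0 + 4)*(Z + 0))) + 10/Z) = -5 + (Z/((4*Z)) + 10/Z) = -5 + (Z*(1/(4*Z)) + 10/Z) = -5 + (1/4 + 10/Z) = -19/4 + 10/Z)
-372 - o(8 + 11) = -372 - (-19/4 + 10/(8 + 11)) = -372 - (-19/4 + 10/19) = -372 - 1*(-321/76) = -372 + 321/76 = -27951/76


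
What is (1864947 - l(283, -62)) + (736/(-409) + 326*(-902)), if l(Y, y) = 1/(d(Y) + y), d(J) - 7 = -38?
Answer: 59752065076/38037 ≈ 1.5709e+6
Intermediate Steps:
d(J) = -31 (d(J) = 7 - 38 = -31)
l(Y, y) = 1/(-31 + y)
(1864947 - l(283, -62)) + (736/(-409) + 326*(-902)) = (1864947 - 1/(-31 - 62)) + (736/(-409) + 326*(-902)) = (1864947 - 1/(-93)) + (736*(-1/409) - 294052) = (1864947 - 1*(-1/93)) + (-736/409 - 294052) = (1864947 + 1/93) - 120268004/409 = 173440072/93 - 120268004/409 = 59752065076/38037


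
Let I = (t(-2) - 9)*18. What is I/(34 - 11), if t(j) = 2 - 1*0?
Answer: -126/23 ≈ -5.4783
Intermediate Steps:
t(j) = 2 (t(j) = 2 + 0 = 2)
I = -126 (I = (2 - 9)*18 = -7*18 = -126)
I/(34 - 11) = -126/(34 - 11) = -126/23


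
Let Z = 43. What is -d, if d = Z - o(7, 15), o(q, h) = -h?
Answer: -58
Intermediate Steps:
d = 58 (d = 43 - (-1)*15 = 43 - 1*(-15) = 43 + 15 = 58)
-d = -1*58 = -58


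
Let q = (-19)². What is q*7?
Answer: 2527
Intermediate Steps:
q = 361
q*7 = 361*7 = 2527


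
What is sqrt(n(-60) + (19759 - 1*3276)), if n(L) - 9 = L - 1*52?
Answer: 6*sqrt(455) ≈ 127.98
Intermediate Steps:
n(L) = -43 + L (n(L) = 9 + (L - 1*52) = 9 + (L - 52) = 9 + (-52 + L) = -43 + L)
sqrt(n(-60) + (19759 - 1*3276)) = sqrt((-43 - 60) + (19759 - 1*3276)) = sqrt(-103 + (19759 - 3276)) = sqrt(-103 + 16483) = sqrt(16380) = 6*sqrt(455)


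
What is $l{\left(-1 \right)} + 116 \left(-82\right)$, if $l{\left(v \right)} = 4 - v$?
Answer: $-9507$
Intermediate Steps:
$l{\left(-1 \right)} + 116 \left(-82\right) = \left(4 - -1\right) + 116 \left(-82\right) = \left(4 + 1\right) - 9512 = 5 - 9512 = -9507$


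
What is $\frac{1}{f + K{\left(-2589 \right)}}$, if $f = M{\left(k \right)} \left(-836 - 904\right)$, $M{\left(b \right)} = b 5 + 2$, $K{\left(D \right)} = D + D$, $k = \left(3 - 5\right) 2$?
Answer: $\frac{1}{26142} \approx 3.8253 \cdot 10^{-5}$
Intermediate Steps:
$k = -4$ ($k = \left(-2\right) 2 = -4$)
$K{\left(D \right)} = 2 D$
$M{\left(b \right)} = 2 + 5 b$ ($M{\left(b \right)} = 5 b + 2 = 2 + 5 b$)
$f = 31320$ ($f = \left(2 + 5 \left(-4\right)\right) \left(-836 - 904\right) = \left(2 - 20\right) \left(-1740\right) = \left(-18\right) \left(-1740\right) = 31320$)
$\frac{1}{f + K{\left(-2589 \right)}} = \frac{1}{31320 + 2 \left(-2589\right)} = \frac{1}{31320 - 5178} = \frac{1}{26142}$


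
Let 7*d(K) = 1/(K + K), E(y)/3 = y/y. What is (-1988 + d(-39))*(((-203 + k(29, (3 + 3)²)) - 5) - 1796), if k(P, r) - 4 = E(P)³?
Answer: 2141590877/546 ≈ 3.9223e+6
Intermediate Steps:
E(y) = 3 (E(y) = 3*(y/y) = 3*1 = 3)
k(P, r) = 31 (k(P, r) = 4 + 3³ = 4 + 27 = 31)
d(K) = 1/(14*K) (d(K) = 1/(7*(K + K)) = 1/(7*((2*K))) = (1/(2*K))/7 = 1/(14*K))
(-1988 + d(-39))*(((-203 + k(29, (3 + 3)²)) - 5) - 1796) = (-1988 + (1/14)/(-39))*(((-203 + 31) - 5) - 1796) = (-1988 + (1/14)*(-1/39))*((-172 - 5) - 1796) = (-1988 - 1/546)*(-177 - 1796) = -1085449/546*(-1973) = 2141590877/546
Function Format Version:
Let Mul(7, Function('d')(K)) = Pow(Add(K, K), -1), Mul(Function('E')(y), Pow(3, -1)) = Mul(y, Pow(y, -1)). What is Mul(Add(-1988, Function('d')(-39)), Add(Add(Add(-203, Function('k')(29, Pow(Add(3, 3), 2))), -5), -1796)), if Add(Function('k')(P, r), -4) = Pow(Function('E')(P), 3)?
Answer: Rational(2141590877, 546) ≈ 3.9223e+6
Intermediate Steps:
Function('E')(y) = 3 (Function('E')(y) = Mul(3, Mul(y, Pow(y, -1))) = Mul(3, 1) = 3)
Function('k')(P, r) = 31 (Function('k')(P, r) = Add(4, Pow(3, 3)) = Add(4, 27) = 31)
Function('d')(K) = Mul(Rational(1, 14), Pow(K, -1)) (Function('d')(K) = Mul(Rational(1, 7), Pow(Add(K, K), -1)) = Mul(Rational(1, 7), Pow(Mul(2, K), -1)) = Mul(Rational(1, 7), Mul(Rational(1, 2), Pow(K, -1))) = Mul(Rational(1, 14), Pow(K, -1)))
Mul(Add(-1988, Function('d')(-39)), Add(Add(Add(-203, Function('k')(29, Pow(Add(3, 3), 2))), -5), -1796)) = Mul(Add(-1988, Mul(Rational(1, 14), Pow(-39, -1))), Add(Add(Add(-203, 31), -5), -1796)) = Mul(Add(-1988, Mul(Rational(1, 14), Rational(-1, 39))), Add(Add(-172, -5), -1796)) = Mul(Add(-1988, Rational(-1, 546)), Add(-177, -1796)) = Mul(Rational(-1085449, 546), -1973) = Rational(2141590877, 546)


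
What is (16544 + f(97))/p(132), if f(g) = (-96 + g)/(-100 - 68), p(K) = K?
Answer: 2779391/22176 ≈ 125.33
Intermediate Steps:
f(g) = 4/7 - g/168 (f(g) = (-96 + g)/(-168) = (-96 + g)*(-1/168) = 4/7 - g/168)
(16544 + f(97))/p(132) = (16544 + (4/7 - 1/168*97))/132 = (16544 + (4/7 - 97/168))*(1/132) = (16544 - 1/168)*(1/132) = (2779391/168)*(1/132) = 2779391/22176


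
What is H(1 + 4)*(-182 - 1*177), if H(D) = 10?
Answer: -3590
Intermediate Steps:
H(1 + 4)*(-182 - 1*177) = 10*(-182 - 1*177) = 10*(-182 - 177) = 10*(-359) = -3590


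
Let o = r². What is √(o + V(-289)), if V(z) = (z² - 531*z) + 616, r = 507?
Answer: √494645 ≈ 703.31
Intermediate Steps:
V(z) = 616 + z² - 531*z
o = 257049 (o = 507² = 257049)
√(o + V(-289)) = √(257049 + (616 + (-289)² - 531*(-289))) = √(257049 + (616 + 83521 + 153459)) = √(257049 + 237596) = √494645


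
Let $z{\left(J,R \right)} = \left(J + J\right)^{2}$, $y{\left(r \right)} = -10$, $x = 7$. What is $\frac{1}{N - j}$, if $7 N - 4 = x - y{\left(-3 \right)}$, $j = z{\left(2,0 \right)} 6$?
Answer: $- \frac{1}{93} \approx -0.010753$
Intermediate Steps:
$z{\left(J,R \right)} = 4 J^{2}$ ($z{\left(J,R \right)} = \left(2 J\right)^{2} = 4 J^{2}$)
$j = 96$ ($j = 4 \cdot 2^{2} \cdot 6 = 4 \cdot 4 \cdot 6 = 16 \cdot 6 = 96$)
$N = 3$ ($N = \frac{4}{7} + \frac{7 - -10}{7} = \frac{4}{7} + \frac{7 + 10}{7} = \frac{4}{7} + \frac{1}{7} \cdot 17 = \frac{4}{7} + \frac{17}{7} = 3$)
$\frac{1}{N - j} = \frac{1}{3 - 96} = \frac{1}{-93} = - \frac{1}{93}$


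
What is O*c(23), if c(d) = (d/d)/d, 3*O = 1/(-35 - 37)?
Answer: -1/4968 ≈ -0.00020129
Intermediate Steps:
O = -1/216 (O = 1/(3*(-35 - 37)) = (1/3)/(-72) = (1/3)*(-1/72) = -1/216 ≈ -0.0046296)
c(d) = 1/d
O*c(23) = -1/216/23 = -1/216*1/23 = -1/4968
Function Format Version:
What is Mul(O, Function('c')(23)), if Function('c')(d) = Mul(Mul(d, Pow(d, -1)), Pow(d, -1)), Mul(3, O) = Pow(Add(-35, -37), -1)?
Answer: Rational(-1, 4968) ≈ -0.00020129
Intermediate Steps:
O = Rational(-1, 216) (O = Mul(Rational(1, 3), Pow(Add(-35, -37), -1)) = Mul(Rational(1, 3), Pow(-72, -1)) = Mul(Rational(1, 3), Rational(-1, 72)) = Rational(-1, 216) ≈ -0.0046296)
Function('c')(d) = Pow(d, -1) (Function('c')(d) = Mul(1, Pow(d, -1)) = Pow(d, -1))
Mul(O, Function('c')(23)) = Mul(Rational(-1, 216), Pow(23, -1)) = Mul(Rational(-1, 216), Rational(1, 23)) = Rational(-1, 4968)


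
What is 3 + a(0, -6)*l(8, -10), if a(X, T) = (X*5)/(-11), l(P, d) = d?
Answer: 3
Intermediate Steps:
a(X, T) = -5*X/11 (a(X, T) = (5*X)*(-1/11) = -5*X/11)
3 + a(0, -6)*l(8, -10) = 3 - 5/11*0*(-10) = 3 + 0*(-10) = 3 + 0 = 3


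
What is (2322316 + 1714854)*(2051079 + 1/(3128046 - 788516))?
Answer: 1937260591838521507/233953 ≈ 8.2806e+12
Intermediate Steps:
(2322316 + 1714854)*(2051079 + 1/(3128046 - 788516)) = 4037170*(2051079 + 1/2339530) = 4037170*(4798560852871/2339530) = 1937260591838521507/233953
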